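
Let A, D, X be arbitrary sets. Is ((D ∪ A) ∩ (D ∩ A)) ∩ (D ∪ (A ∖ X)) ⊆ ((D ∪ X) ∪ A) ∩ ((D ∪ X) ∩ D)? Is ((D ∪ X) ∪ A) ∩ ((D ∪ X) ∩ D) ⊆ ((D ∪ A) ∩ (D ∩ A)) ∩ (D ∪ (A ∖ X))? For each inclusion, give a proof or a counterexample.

Only the forward inclusion holds.

(⟹) Let x ∈ ((D ∪ A) ∩ (D ∩ A)) ∩ (D ∪ (A ∖ X)). Then either x ∈ A ∩ D and x ∉ X; or x ∈ A ∩ D ∩ X. In each case x ∈ ((D ∪ X) ∪ A) ∩ ((D ∪ X) ∩ D), so ((D ∪ A) ∩ (D ∩ A)) ∩ (D ∪ (A ∖ X)) ⊆ ((D ∪ X) ∪ A) ∩ ((D ∪ X) ∩ D).

(⟸) This inclusion fails. Take A = ∅, D = {1}, X = ∅; then 1 ∈ ((D ∪ X) ∪ A) ∩ ((D ∪ X) ∩ D) but 1 ∉ ((D ∪ A) ∩ (D ∩ A)) ∩ (D ∪ (A ∖ X)).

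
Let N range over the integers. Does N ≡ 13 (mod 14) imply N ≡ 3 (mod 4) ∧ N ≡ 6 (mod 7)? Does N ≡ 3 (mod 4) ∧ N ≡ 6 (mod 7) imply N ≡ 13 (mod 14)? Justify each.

Not equivalent: only (⇐) holds.

(→) This fails: N = 13 gives 13 ≡ 13 (mod 14) but 13 ≡ 1 (mod 4), so the conjunction on the right does not hold.

(←) Conversely, if N ≡ 3 (mod 4) and N ≡ 6 (mod 7), then by the Chinese remainder theorem N ≡ 27 (mod 28). Since 27 ≡ 13 (mod 14) and 14 ∣ 28, we get N ≡ 13 (mod 14).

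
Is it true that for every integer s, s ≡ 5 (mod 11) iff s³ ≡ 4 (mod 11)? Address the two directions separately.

Both directions hold.

(→) Suppose s ≡ 5 (mod 11). Write s = 11j + 5. Then (11j + 5)³ = 1331j³ + 1815j² + 825j + 125 = 11(121j³ + 165j² + 75j + 11) + 4, so s³ ≡ 4 (mod 11).

(←) Conversely, suppose s³ ≡ 4 (mod 11). The only residue r in {0, …, 10} with r³ ≡ 4 (mod 11) is r = 5, so s ≡ 5 (mod 11).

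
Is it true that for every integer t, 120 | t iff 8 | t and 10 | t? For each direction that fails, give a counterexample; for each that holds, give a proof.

(⇒) holds; (⇐) fails.

(⇒) If 120 ∣ t, write t = 120q. Since 120 = 15·8, t = 8·(15q), so 8 ∣ t; and since 120 = 12·10, t = 10·(12q), so 10 ∣ t.

(⇐) This fails: take t = 40. Both 8 ∣ 40 and 10 ∣ 40, yet 40 is not a multiple of 120 (since 40 = 0·120 + 40), so 120 ∤ 40.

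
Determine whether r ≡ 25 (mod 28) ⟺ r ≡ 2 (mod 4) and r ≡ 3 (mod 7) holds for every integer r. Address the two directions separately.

(⇒) This fails: r = 25 gives 25 ≡ 25 (mod 28) but 25 ≡ 1 (mod 4), so the conjunction on the right does not hold.

(⇐) This fails: r = 10 satisfies both congruences on the right (10 ≡ 2 mod 4 and 10 ≡ 3 mod 7) yet 10 ≡ 10 (mod 28), not 25.

Both directions fail.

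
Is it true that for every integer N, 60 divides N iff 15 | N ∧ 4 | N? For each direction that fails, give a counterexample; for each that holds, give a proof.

Both implications hold.

(→) If 60 ∣ N, write N = 60q. Since 60 = 4·15, N = 15·(4q), so 15 ∣ N; and since 60 = 15·4, N = 4·(15q), so 4 ∣ N.

(←) Suppose 15 ∣ N and 4 ∣ N. Any common multiple of 15 and 4 is a multiple of their lcm; here gcd(15, 4) = 1, so lcm(15, 4) = 15·4 = 60, so 60 ∣ N.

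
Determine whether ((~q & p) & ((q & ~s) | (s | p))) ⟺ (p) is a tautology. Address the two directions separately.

(⇐) This fails. Under q = T, p = T, s = F, the left side is false but the right side is true.

(⇒) Assume the antecedent. If q is true, the antecedent cannot hold. If q is false, the antecedent forces (q = F, p = T, s = F) or (q = F, p = T, s = T), and p holds there. Either way p holds.

Not equivalent: only (⇒) holds.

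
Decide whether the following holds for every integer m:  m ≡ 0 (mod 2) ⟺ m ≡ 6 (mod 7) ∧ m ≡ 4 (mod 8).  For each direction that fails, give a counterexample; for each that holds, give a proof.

The forward direction fails; the converse holds.

(⇐) If m ≡ 6 (mod 7) and m ≡ 4 (mod 8), then by the Chinese remainder theorem m ≡ 20 (mod 56). Since 20 ≡ 0 (mod 2) and 2 ∣ 56, we get m ≡ 0 (mod 2).

(⇒) This fails: m = 0 gives 0 ≡ 0 (mod 2) but 0 ≡ 0 (mod 7), so the conjunction on the right does not hold.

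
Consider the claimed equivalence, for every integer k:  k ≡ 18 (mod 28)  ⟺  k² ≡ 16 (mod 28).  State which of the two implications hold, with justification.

Only the forward implication holds.

(→) Suppose k ≡ 18 (mod 28). Write k = 28j + 18. Then (28j + 18)² = 784j² + 1008j + 324 = 28(28j² + 36j + 11) + 16, so k² ≡ 16 (mod 28).

(←) This fails: take k = 4. Then 4² = 16 ≡ 16 (mod 28), yet 4 ≡ 4 (mod 28), not 18.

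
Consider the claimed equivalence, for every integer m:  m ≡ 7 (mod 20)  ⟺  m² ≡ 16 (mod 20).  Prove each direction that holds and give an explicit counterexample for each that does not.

Forward direction. This fails: take m = 7. Then 7 ≡ 7 (mod 20), but 7² = 49 ≡ 9 (mod 20), not 16.

Converse. This fails: take m = 4. Then 4² = 16 ≡ 16 (mod 20), yet 4 ≡ 4 (mod 20), not 7.

(⇒) fails and (⇐) fails.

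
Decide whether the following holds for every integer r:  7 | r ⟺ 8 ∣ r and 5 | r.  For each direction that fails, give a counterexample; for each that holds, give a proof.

Forward direction. This fails: take r = 7. Certainly 7 ∣ 7, but 8 ∤ 7.

Converse. This fails: take r = 40. Both 8 ∣ 40 and 5 ∣ 40, yet 40 is not a multiple of 7 (since 40 = 5·7 + 5), so 7 ∤ 40.

Both directions fail.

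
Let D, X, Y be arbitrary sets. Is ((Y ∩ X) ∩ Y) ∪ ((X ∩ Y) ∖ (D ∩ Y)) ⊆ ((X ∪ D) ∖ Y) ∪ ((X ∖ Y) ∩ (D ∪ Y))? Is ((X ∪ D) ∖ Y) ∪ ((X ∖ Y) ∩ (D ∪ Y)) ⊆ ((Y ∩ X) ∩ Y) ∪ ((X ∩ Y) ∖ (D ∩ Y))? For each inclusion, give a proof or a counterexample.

Both inclusions fail.

(⊆) This inclusion fails. Take D = ∅, X = {1}, Y = {1}; then 1 ∈ ((Y ∩ X) ∩ Y) ∪ ((X ∩ Y) ∖ (D ∩ Y)) but 1 ∉ ((X ∪ D) ∖ Y) ∪ ((X ∖ Y) ∩ (D ∪ Y)).

(⊇) This inclusion fails. Take D = {1}, X = ∅, Y = ∅; then 1 ∈ ((X ∪ D) ∖ Y) ∪ ((X ∖ Y) ∩ (D ∪ Y)) but 1 ∉ ((Y ∩ X) ∩ Y) ∪ ((X ∩ Y) ∖ (D ∩ Y)).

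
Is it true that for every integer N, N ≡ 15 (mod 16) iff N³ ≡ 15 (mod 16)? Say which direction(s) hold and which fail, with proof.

[⇐] Suppose N³ ≡ 15 (mod 16). The only residue r in {0, …, 15} with r³ ≡ 15 (mod 16) is r = 15, so N ≡ 15 (mod 16).

[⇒] Suppose N ≡ 15 (mod 16). Write N = 16j + 15. Then (16j + 15)³ = 4096j³ + 11520j² + 10800j + 3375 = 16(256j³ + 720j² + 675j + 210) + 15, so N³ ≡ 15 (mod 16).

Equivalent; both directions hold.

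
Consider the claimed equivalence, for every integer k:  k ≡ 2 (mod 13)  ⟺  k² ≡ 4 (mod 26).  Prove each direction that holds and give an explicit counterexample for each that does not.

[⇒] This fails: take k = 15. Then 15 ≡ 2 (mod 13), but 15² = 225 ≡ 17 (mod 26), not 4.

[⇐] This fails: take k = 24. Then 24² = 576 ≡ 4 (mod 26), yet 24 ≡ 11 (mod 13), not 2.

Neither implication holds.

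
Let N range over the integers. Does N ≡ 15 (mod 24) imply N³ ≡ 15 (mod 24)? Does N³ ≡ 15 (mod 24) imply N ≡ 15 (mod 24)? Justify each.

[⇒] Suppose N ≡ 15 (mod 24). Write N = 24j + 15. Then (24j + 15)³ = 13824j³ + 25920j² + 16200j + 3375 = 24(576j³ + 1080j² + 675j + 140) + 15, so N³ ≡ 15 (mod 24).

[⇐] Conversely, suppose N³ ≡ 15 (mod 24). The only residue r in {0, …, 23} with r³ ≡ 15 (mod 24) is r = 15, so N ≡ 15 (mod 24).

Both directions hold; the statement is true.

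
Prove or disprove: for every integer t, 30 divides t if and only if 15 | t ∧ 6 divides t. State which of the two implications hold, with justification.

(⇒) If 30 ∣ t, write t = 30q. Since 30 = 2·15, t = 15·(2q), so 15 ∣ t; and since 30 = 5·6, t = 6·(5q), so 6 ∣ t.

(⇐) Suppose 15 ∣ t and 6 ∣ t. Any common multiple of 15 and 6 is a multiple of their lcm; here lcm(15, 6) = 15·6/gcd(15, 6) = 90/3 = 30, so 30 ∣ t.

Equivalent; both directions hold.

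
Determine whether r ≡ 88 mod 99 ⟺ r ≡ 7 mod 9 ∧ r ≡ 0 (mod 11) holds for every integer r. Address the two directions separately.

Both directions hold.

(→) Suppose r ≡ 88 (mod 99); write r = 99j + 88. Since 9 ∣ 99, reducing mod 9 gives r ≡ 88 ≡ 7 (mod 9); since 11 ∣ 99, reducing mod 11 gives r ≡ 88 ≡ 0 (mod 11).

(←) Conversely, if r ≡ 7 (mod 9) and r ≡ 0 (mod 11), then by the Chinese remainder theorem r ≡ 88 (mod 99). This is exactly r ≡ 88 (mod 99).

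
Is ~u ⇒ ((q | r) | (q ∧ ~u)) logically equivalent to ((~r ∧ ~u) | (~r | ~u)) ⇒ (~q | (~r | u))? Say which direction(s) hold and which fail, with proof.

[⇒] This fails. Under r = T, u = F, q = T, the left side is true but the right side is false.

[⇐] This fails. Under r = F, u = F, q = F, the left side is false but the right side is true.

Neither implication holds.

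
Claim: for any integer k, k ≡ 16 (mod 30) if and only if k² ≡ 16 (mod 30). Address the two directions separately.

Only the forward implication holds.

(⇐) This fails: take k = 4. Then 4² = 16 ≡ 16 (mod 30), yet 4 ≡ 4 (mod 30), not 16.

(⇒) Suppose k ≡ 16 (mod 30). Write k = 30j + 16. Then (30j + 16)² = 900j² + 960j + 256 = 30(30j² + 32j + 8) + 16, so k² ≡ 16 (mod 30).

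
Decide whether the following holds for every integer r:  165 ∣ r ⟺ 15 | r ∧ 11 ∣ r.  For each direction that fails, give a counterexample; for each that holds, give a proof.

Both directions hold; the statement is true.

[⇒] If 165 ∣ r, write r = 165q. Since 165 = 11·15, r = 15·(11q), so 15 ∣ r; and since 165 = 15·11, r = 11·(15q), so 11 ∣ r.

[⇐] Suppose 15 ∣ r and 11 ∣ r. Any common multiple of 15 and 11 is a multiple of their lcm; here gcd(15, 11) = 1, so lcm(15, 11) = 15·11 = 165, so 165 ∣ r.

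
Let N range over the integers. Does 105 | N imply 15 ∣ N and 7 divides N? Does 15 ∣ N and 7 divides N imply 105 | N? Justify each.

Both directions hold.

(→) If 105 ∣ N, write N = 105q. Since 105 = 7·15, N = 15·(7q), so 15 ∣ N; and since 105 = 15·7, N = 7·(15q), so 7 ∣ N.

(←) Suppose 15 ∣ N and 7 ∣ N. Any common multiple of 15 and 7 is a multiple of their lcm; here gcd(15, 7) = 1, so lcm(15, 7) = 15·7 = 105, so 105 ∣ N.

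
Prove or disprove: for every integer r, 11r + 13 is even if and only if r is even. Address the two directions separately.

Both directions fail.

(⟹) This fails: r = 3 gives 11r + 13 = 46, which is even, but 3 is odd, not even.

(⟸) This also fails: r = 0 is even, but 11r + 13 = 13 is odd, not even.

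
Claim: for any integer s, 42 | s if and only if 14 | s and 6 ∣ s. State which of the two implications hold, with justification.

(⟸) Suppose 14 ∣ s and 6 ∣ s. Any common multiple of 14 and 6 is a multiple of their lcm; here lcm(14, 6) = 14·6/gcd(14, 6) = 84/2 = 42, so 42 ∣ s.

(⟹) If 42 ∣ s, write s = 42q. Since 42 = 3·14, s = 14·(3q), so 14 ∣ s; and since 42 = 7·6, s = 6·(7q), so 6 ∣ s.

Both implications hold.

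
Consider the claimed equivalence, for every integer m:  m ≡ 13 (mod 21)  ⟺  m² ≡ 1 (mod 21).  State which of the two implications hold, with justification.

[⇐] This fails: take m = 1. Then 1² = 1 ≡ 1 (mod 21), yet 1 ≡ 1 (mod 21), not 13.

[⇒] Suppose m ≡ 13 (mod 21). Write m = 21j + 13. Then (21j + 13)² = 441j² + 546j + 169 = 21(21j² + 26j + 8) + 1, so m² ≡ 1 (mod 21).

The forward direction holds; the converse fails.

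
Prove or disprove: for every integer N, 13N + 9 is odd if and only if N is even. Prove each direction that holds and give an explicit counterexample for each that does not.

Both directions hold.

(⟹) Suppose 13N + 9 is odd. Since 13 is odd, 13N and N have the same parity, so 13N + 9 ≡ N + 9 (mod 2). As 9 is odd, 13N + 9 is odd exactly when N is even. Thus N is even.

(⟸) Conversely, suppose N is even; write N = 2j. Then 13N + 9 = 13·(2j) + 9 = 2·13j + 9, which is odd.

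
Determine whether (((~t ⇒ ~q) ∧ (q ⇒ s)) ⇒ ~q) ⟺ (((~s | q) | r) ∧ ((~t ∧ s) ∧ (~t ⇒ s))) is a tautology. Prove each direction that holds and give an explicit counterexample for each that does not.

(⟹) This fails. Under s = F, r = F, q = F, t = F, the left side is true but the right side is false.

(⟸) Assume the antecedent. If r is true, the antecedent forces (s = T, r = T, q = F, t = F) or (s = T, r = T, q = T, t = F), and ((~t ⇒ ~q) ∧ (q ⇒ s)) ⇒ ~q holds there. If r is false, the antecedent forces (s = T, r = F, q = T, t = F), and ((~t ⇒ ~q) ∧ (q ⇒ s)) ⇒ ~q holds there. Either way ((~t ⇒ ~q) ∧ (q ⇒ s)) ⇒ ~q holds.

Only the converse holds.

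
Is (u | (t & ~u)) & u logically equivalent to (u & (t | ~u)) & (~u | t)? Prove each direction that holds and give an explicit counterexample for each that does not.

Not equivalent: only (⇐) holds.

[⇒] This fails. Under u = T, t = F, the left side is true but the right side is false.

[⇐] Assume the antecedent. If u is true, (u | (t & ~u)) & u reduces to true regardless of the other variables. If u is false, the antecedent cannot hold. Either way (u | (t & ~u)) & u holds.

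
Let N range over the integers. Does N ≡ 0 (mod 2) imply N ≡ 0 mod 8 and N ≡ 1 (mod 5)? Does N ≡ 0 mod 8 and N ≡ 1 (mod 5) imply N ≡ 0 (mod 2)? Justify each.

(→) This fails: N = 0 gives 0 ≡ 0 (mod 2) but 0 ≡ 0 (mod 5), so the conjunction on the right does not hold.

(←) Conversely, if N ≡ 0 (mod 8) and N ≡ 1 (mod 5), then by the Chinese remainder theorem N ≡ 16 (mod 40). Since 16 ≡ 0 (mod 2) and 2 ∣ 40, we get N ≡ 0 (mod 2).

(⇒) fails; (⇐) holds.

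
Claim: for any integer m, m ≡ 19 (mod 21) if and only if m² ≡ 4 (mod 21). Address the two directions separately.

Not equivalent: only (⇒) holds.

(⟹) Suppose m ≡ 19 (mod 21). Write m = 21j + 19. Then (21j + 19)² = 441j² + 798j + 361 = 21(21j² + 38j + 17) + 4, so m² ≡ 4 (mod 21).

(⟸) This fails: take m = 2. Then 2² = 4 ≡ 4 (mod 21), yet 2 ≡ 2 (mod 21), not 19.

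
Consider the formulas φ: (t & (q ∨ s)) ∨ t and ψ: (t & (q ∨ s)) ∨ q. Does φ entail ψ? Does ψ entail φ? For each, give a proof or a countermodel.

(⇒) This fails. Under s = F, q = F, t = T, the left side is true but the right side is false.

(⇐) This fails. Under s = F, q = T, t = F, the left side is false but the right side is true.

Both directions fail.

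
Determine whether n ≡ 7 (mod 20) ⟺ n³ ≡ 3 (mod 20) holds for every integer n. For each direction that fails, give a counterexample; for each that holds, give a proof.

(⇒) Suppose n ≡ 7 (mod 20). Write n = 20j + 7. Then (20j + 7)³ = 8000j³ + 8400j² + 2940j + 343 = 20(400j³ + 420j² + 147j + 17) + 3, so n³ ≡ 3 (mod 20).

(⇐) Conversely, suppose n³ ≡ 3 (mod 20). The only residue r in {0, …, 19} with r³ ≡ 3 (mod 20) is r = 7, so n ≡ 7 (mod 20).

Both directions hold.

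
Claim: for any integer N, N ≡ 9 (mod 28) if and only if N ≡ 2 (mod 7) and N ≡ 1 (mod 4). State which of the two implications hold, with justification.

(→) Suppose N ≡ 9 (mod 28); write N = 28j + 9. Since 7 ∣ 28, reducing mod 7 gives N ≡ 9 ≡ 2 (mod 7); since 4 ∣ 28, reducing mod 4 gives N ≡ 9 ≡ 1 (mod 4).

(←) Conversely, if N ≡ 2 (mod 7) and N ≡ 1 (mod 4), then by the Chinese remainder theorem N ≡ 9 (mod 28). This is exactly N ≡ 9 (mod 28).

Both directions hold; the statement is true.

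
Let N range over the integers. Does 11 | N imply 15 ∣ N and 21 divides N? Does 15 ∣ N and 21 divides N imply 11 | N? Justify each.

Neither implication holds.

(⟹) This fails: take N = 11. Certainly 11 ∣ 11, but 15 ∤ 11.

(⟸) This fails: take N = 105. Both 15 ∣ 105 and 21 ∣ 105, yet 105 is not a multiple of 11 (since 105 = 9·11 + 6), so 11 ∤ 105.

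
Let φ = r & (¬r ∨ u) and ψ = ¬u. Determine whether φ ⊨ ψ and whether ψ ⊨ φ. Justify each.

[⇒] This fails. Under u = T, r = T, the left side is true but the right side is false.

[⇐] This fails. Under u = F, r = F, the left side is false but the right side is true.

Both directions fail.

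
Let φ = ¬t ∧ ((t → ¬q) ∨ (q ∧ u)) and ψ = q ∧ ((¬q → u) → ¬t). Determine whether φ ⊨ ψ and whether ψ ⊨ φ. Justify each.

(⇒) fails; (⇐) holds.

(→) This fails. Under t = F, u = F, q = F, the left side is true but the right side is false.

(←) Assume the antecedent. If t is true, the antecedent cannot hold. If t is false, ¬t ∧ ((t → ¬q) ∨ (q ∧ u)) reduces to true regardless of the other variables. Either way ¬t ∧ ((t → ¬q) ∨ (q ∧ u)) holds.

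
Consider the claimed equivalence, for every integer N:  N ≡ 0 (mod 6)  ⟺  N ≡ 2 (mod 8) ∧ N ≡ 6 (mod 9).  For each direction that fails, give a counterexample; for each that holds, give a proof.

Forward direction. This fails: N = 0 gives 0 ≡ 0 (mod 6) but 0 ≡ 0 (mod 8), so the conjunction on the right does not hold.

Converse. If N ≡ 2 (mod 8) and N ≡ 6 (mod 9), then by the Chinese remainder theorem N ≡ 42 (mod 72). Since 42 ≡ 0 (mod 6) and 6 ∣ 72, we get N ≡ 0 (mod 6).

(⇒) fails; (⇐) holds.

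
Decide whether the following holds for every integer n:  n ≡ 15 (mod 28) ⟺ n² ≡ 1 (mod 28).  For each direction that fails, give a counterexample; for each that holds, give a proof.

(⟹) Suppose n ≡ 15 (mod 28). Write n = 28j + 15. Then (28j + 15)² = 784j² + 840j + 225 = 28(28j² + 30j + 8) + 1, so n² ≡ 1 (mod 28).

(⟸) This fails: take n = 1. Then 1² = 1 ≡ 1 (mod 28), yet 1 ≡ 1 (mod 28), not 15.

Only the forward direction holds.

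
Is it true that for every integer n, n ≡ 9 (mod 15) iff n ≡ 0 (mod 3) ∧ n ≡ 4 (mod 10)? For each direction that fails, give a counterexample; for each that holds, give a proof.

[⇒] This fails: n = 9 gives 9 ≡ 9 (mod 15) but 9 ≡ 9 (mod 10), so the conjunction on the right does not hold.

[⇐] Conversely, if n ≡ 0 (mod 3) and n ≡ 4 (mod 10), then by the Chinese remainder theorem n ≡ 24 (mod 30). Since 24 ≡ 9 (mod 15) and 15 ∣ 30, we get n ≡ 9 (mod 15).

Not equivalent: only (⇐) holds.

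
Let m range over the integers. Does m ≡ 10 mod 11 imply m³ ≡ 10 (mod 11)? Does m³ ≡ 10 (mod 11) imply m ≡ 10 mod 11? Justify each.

(→) Suppose m ≡ 10 mod 11. Write m = 11j + 10. Then (11j + 10)³ = 1331j³ + 3630j² + 3300j + 1000 = 11(121j³ + 330j² + 300j + 90) + 10, so m³ ≡ 10 (mod 11).

(←) Conversely, suppose m³ ≡ 10 (mod 11). The only residue r in {0, …, 10} with r³ ≡ 10 (mod 11) is r = 10, so m ≡ 10 (mod 11).

The biconditional holds.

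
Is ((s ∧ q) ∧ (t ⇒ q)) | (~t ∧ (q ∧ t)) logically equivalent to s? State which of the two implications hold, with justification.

(⟹) Assume the antecedent. If s is true, s reduces to true regardless of the other variables. If s is false, the antecedent cannot hold. Either way s holds.

(⟸) This fails. Under s = T, q = F, t = F, the left side is false but the right side is true.

Only the forward implication holds.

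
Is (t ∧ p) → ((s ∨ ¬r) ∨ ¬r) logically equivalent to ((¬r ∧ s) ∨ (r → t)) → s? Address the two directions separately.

Only the reverse direction holds.

(⟹) This fails. Under t = F, r = F, s = F, p = F, the left side is true but the right side is false.

(⟸) Assume the antecedent. If s is true, (t ∧ p) → ((s ∨ ¬r) ∨ ¬r) reduces to true regardless of the other variables. If s is false, the antecedent forces (t = F, r = T, s = F, p = F) or (t = F, r = T, s = F, p = T), and (t ∧ p) → ((s ∨ ¬r) ∨ ¬r) holds there. Either way (t ∧ p) → ((s ∨ ¬r) ∨ ¬r) holds.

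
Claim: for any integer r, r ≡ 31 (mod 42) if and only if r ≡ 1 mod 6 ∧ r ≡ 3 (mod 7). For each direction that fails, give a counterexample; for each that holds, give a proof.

Equivalent; both directions hold.

[⇒] Suppose r ≡ 31 (mod 42); write r = 42j + 31. Since 6 ∣ 42, reducing mod 6 gives r ≡ 31 ≡ 1 (mod 6); since 7 ∣ 42, reducing mod 7 gives r ≡ 31 ≡ 3 (mod 7).

[⇐] Conversely, if r ≡ 1 (mod 6) and r ≡ 3 (mod 7), then by the Chinese remainder theorem r ≡ 31 (mod 42). This is exactly r ≡ 31 (mod 42).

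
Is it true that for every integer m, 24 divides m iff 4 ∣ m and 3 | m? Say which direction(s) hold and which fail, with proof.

Forward direction. If 24 ∣ m, write m = 24q. Since 24 = 6·4, m = 4·(6q), so 4 ∣ m; and since 24 = 8·3, m = 3·(8q), so 3 ∣ m.

Converse. This fails: take m = 12. Both 4 ∣ 12 and 3 ∣ 12, yet 12 is not a multiple of 24 (since 12 = 0·24 + 12), so 24 ∤ 12.

Not equivalent: only (⇒) holds.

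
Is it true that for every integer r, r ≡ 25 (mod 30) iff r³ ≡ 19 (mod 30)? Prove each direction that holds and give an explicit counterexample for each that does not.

Neither direction holds.

(⟹) This fails: take r = 25. Then 25 ≡ 25 (mod 30), but 25³ = 15625 ≡ 25 (mod 30), not 19.

(⟸) This fails: take r = 19. Then 19³ = 6859 ≡ 19 (mod 30), yet 19 ≡ 19 (mod 30), not 25.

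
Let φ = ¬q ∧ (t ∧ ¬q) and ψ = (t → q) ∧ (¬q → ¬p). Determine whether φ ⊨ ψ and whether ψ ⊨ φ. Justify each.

(⟹) This fails. Under q = F, t = T, p = F, the left side is true but the right side is false.

(⟸) This fails. Under q = F, t = F, p = F, the left side is false but the right side is true.

(⇒) fails and (⇐) fails.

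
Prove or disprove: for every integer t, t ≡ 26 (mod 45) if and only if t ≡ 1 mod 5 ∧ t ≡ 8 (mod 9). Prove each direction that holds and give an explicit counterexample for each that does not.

Forward direction. Suppose t ≡ 26 (mod 45); write t = 45j + 26. Since 5 ∣ 45, reducing mod 5 gives t ≡ 26 ≡ 1 (mod 5); since 9 ∣ 45, reducing mod 9 gives t ≡ 26 ≡ 8 (mod 9).

Converse. If t ≡ 1 (mod 5) and t ≡ 8 (mod 9), then by the Chinese remainder theorem t ≡ 26 (mod 45). This is exactly t ≡ 26 (mod 45).

Both directions hold; the statement is true.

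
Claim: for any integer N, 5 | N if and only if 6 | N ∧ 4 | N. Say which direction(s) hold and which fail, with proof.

(⇒) fails and (⇐) fails.

(⟹) This fails: take N = 5. Certainly 5 ∣ 5, but 6 ∤ 5.

(⟸) This fails: take N = 12. Both 6 ∣ 12 and 4 ∣ 12, yet 12 is not a multiple of 5 (since 12 = 2·5 + 2), so 5 ∤ 12.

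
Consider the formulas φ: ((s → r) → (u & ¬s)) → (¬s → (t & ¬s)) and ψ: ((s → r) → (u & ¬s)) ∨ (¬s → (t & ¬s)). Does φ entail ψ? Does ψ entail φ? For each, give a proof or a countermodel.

[⇒] This fails. Under u = F, s = F, r = F, t = F, the left side is true but the right side is false.

[⇐] This fails. Under u = T, s = F, r = F, t = F, the left side is false but the right side is true.

Both directions fail.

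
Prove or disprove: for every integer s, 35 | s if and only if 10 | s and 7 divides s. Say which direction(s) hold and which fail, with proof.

(⇐) Suppose 10 ∣ s and 7 ∣ s. Any common multiple of 10 and 7 is a multiple of their lcm; here gcd(10, 7) = 1, so lcm(10, 7) = 10·7 = 70, so 70 ∣ s. Since 35 ∣ 70, it follows that 35 ∣ s.

(⇒) This fails: take s = 35. Certainly 35 ∣ 35, but 10 ∤ 35.

The forward direction fails; the converse holds.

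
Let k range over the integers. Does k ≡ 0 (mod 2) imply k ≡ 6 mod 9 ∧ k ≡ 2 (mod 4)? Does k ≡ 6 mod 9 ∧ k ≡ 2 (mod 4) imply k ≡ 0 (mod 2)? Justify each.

Only the converse holds.

[⇒] This fails: k = 0 gives 0 ≡ 0 (mod 2) but 0 ≡ 0 (mod 9), so the conjunction on the right does not hold.

[⇐] Conversely, if k ≡ 6 (mod 9) and k ≡ 2 (mod 4), then by the Chinese remainder theorem k ≡ 6 (mod 36). Since 6 ≡ 0 (mod 2) and 2 ∣ 36, we get k ≡ 0 (mod 2).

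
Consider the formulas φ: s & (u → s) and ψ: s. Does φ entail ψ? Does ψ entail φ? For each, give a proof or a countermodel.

Both directions hold.

(→) Assume the antecedent. If u is true, the antecedent forces (u = T, s = T), and s holds there. If u is false, the antecedent forces (u = F, s = T), and s holds there. Either way s holds.

(←) Assume the antecedent. If u is true, the antecedent forces (u = T, s = T), and s & (u → s) holds there. If u is false, the antecedent forces (u = F, s = T), and s & (u → s) holds there. Either way s & (u → s) holds.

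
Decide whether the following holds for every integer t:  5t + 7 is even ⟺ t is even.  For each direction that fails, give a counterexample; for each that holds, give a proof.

Both directions fail.

[⇒] This fails: t = 5 gives 5t + 7 = 32, which is even, but 5 is odd, not even.

[⇐] This also fails: t = 0 is even, but 5t + 7 = 7 is odd, not even.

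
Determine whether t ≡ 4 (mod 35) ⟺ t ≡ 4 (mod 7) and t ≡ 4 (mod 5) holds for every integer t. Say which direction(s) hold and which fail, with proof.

Equivalent; both directions hold.

(→) Suppose t ≡ 4 (mod 35); write t = 35j + 4. Since 7 ∣ 35, reducing mod 7 gives t ≡ 4 (mod 7); since 5 ∣ 35, reducing mod 5 gives t ≡ 4 (mod 5).

(←) Conversely, if t ≡ 4 (mod 7) and t ≡ 4 (mod 5), then by the Chinese remainder theorem t ≡ 4 (mod 35). This is exactly t ≡ 4 (mod 35).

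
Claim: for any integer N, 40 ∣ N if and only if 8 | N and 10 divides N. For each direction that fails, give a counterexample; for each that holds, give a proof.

Both directions hold; the statement is true.

(→) If 40 ∣ N, write N = 40q. Since 40 = 5·8, N = 8·(5q), so 8 ∣ N; and since 40 = 4·10, N = 10·(4q), so 10 ∣ N.

(←) Suppose 8 ∣ N and 10 ∣ N. Any common multiple of 8 and 10 is a multiple of their lcm; here lcm(8, 10) = 8·10/gcd(8, 10) = 80/2 = 40, so 40 ∣ N.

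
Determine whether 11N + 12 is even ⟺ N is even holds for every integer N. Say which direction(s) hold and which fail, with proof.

Forward direction. Suppose 11N + 12 is even. Since 11 is odd, 11N and N have the same parity, so 11N + 12 ≡ N + 12 (mod 2). As 12 is even, 11N + 12 is even exactly when N is even. Thus N is even.

Converse. Suppose N is even; write N = 2j. Then 11N + 12 = 11·(2j) + 12 = 2·11j + 12, which is even.

Equivalent; both directions hold.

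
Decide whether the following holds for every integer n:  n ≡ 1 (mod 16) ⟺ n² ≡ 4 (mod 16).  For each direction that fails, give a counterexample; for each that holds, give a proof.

(⇒) fails and (⇐) fails.

(→) This fails: take n = 1. Then 1 ≡ 1 (mod 16), but 1² = 1 ≡ 1 (mod 16), not 4.

(←) This fails: take n = 2. Then 2² = 4 ≡ 4 (mod 16), yet 2 ≡ 2 (mod 16), not 1.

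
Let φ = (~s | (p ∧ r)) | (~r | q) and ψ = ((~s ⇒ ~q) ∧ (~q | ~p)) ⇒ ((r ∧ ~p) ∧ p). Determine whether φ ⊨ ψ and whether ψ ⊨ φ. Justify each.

Converse. Assume the antecedent. If q is true, (~s | (p ∧ r)) | (~r | q) reduces to true regardless of the other variables. If q is false, the antecedent cannot hold. Either way (~s | (p ∧ r)) | (~r | q) holds.

Forward direction. This fails. Under q = F, r = F, s = F, p = F, the left side is true but the right side is false.

Only the converse holds.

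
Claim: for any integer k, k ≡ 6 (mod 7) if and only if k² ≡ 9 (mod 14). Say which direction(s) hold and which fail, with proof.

[⇒] This fails: take k = 6. Then 6 ≡ 6 (mod 7), but 6² = 36 ≡ 8 (mod 14), not 9.

[⇐] This fails: take k = 3. Then 3² = 9 ≡ 9 (mod 14), yet 3 ≡ 3 (mod 7), not 6.

Neither direction holds.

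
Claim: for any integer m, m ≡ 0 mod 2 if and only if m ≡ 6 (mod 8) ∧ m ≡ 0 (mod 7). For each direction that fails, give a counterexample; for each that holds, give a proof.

Only the reverse direction holds.

Forward direction. This fails: m = 0 gives 0 ≡ 0 (mod 2) but 0 ≡ 0 (mod 8), so the conjunction on the right does not hold.

Converse. If m ≡ 6 (mod 8) and m ≡ 0 (mod 7), then by the Chinese remainder theorem m ≡ 14 (mod 56). Since 14 ≡ 0 (mod 2) and 2 ∣ 56, we get m ≡ 0 (mod 2).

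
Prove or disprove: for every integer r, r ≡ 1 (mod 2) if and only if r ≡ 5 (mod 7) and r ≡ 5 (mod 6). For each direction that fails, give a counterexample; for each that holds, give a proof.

Only the converse holds.

Converse. If r ≡ 5 (mod 7) and r ≡ 5 (mod 6), then by the Chinese remainder theorem r ≡ 5 (mod 42). Since 5 ≡ 1 (mod 2) and 2 ∣ 42, we get r ≡ 1 (mod 2).

Forward direction. This fails: r = 1 gives 1 ≡ 1 (mod 2) but 1 ≡ 1 (mod 7), so the conjunction on the right does not hold.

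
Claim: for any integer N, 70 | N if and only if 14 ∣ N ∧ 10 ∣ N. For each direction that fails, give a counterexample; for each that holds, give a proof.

Equivalent; both directions hold.

Converse. Suppose 14 ∣ N and 10 ∣ N. Any common multiple of 14 and 10 is a multiple of their lcm; here lcm(14, 10) = 14·10/gcd(14, 10) = 140/2 = 70, so 70 ∣ N.

Forward direction. If 70 ∣ N, write N = 70q. Since 70 = 5·14, N = 14·(5q), so 14 ∣ N; and since 70 = 7·10, N = 10·(7q), so 10 ∣ N.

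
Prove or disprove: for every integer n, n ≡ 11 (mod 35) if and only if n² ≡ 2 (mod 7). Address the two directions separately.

(⇐) This fails: take n = 3. Then 3² = 9 ≡ 2 (mod 7), yet 3 ≡ 3 (mod 35), not 11.

(⇒) Suppose n ≡ 11 (mod 35). Then n² ≡ 11² = 121 (mod 35), and since 7 ∣ 35, also n² ≡ 2 (mod 7).

Only the forward implication holds.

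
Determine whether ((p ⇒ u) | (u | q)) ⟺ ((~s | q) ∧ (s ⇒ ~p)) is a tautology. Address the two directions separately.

Both directions fail.

(→) This fails. Under q = F, s = T, u = F, p = F, the left side is true but the right side is false.

(←) This fails. Under q = F, s = F, u = F, p = T, the left side is false but the right side is true.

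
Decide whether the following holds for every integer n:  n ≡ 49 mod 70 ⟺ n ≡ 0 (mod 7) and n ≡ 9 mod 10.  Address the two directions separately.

Equivalent; both directions hold.

(⟹) Suppose n ≡ 49 (mod 70); write n = 70j + 49. Since 7 ∣ 70, reducing mod 7 gives n ≡ 49 ≡ 0 (mod 7); since 10 ∣ 70, reducing mod 10 gives n ≡ 49 ≡ 9 (mod 10).

(⟸) Conversely, if n ≡ 0 (mod 7) and n ≡ 9 (mod 10), then by the Chinese remainder theorem n ≡ 49 (mod 70). This is exactly n ≡ 49 (mod 70).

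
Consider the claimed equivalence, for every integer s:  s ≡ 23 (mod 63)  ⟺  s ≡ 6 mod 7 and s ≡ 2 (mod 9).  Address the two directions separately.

Both directions fail.

[⇒] This fails: s = 23 gives 23 ≡ 23 (mod 63) but 23 ≡ 2 (mod 7), so the conjunction on the right does not hold.

[⇐] This fails: s = 20 satisfies both congruences on the right (20 ≡ 6 mod 7 and 20 ≡ 2 mod 9) yet 20 ≡ 20 (mod 63), not 23.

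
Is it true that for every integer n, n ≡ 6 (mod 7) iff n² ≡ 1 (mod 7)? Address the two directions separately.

Only the forward direction holds.

(⟹) Suppose n ≡ 6 (mod 7). Write n = 7j + 6. Then (7j + 6)² = 49j² + 84j + 36 = 7(7j² + 12j + 5) + 1, so n² ≡ 1 (mod 7).

(⟸) This fails: take n = 1. Then 1² = 1 ≡ 1 (mod 7), yet 1 ≡ 1 (mod 7), not 6.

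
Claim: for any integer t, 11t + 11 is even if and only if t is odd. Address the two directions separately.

(⟹) Suppose 11t + 11 is even. Since 11 is odd, 11t and t have the same parity, so 11t + 11 ≡ t + 11 (mod 2). As 11 is odd, 11t + 11 is even exactly when t is odd. Thus t is odd.

(⟸) Conversely, suppose t is odd; write t = 2j + 1. Then 11t + 11 = 11·(2j + 1) + 11 = 2·11j + 22, which is even.

Equivalent; both directions hold.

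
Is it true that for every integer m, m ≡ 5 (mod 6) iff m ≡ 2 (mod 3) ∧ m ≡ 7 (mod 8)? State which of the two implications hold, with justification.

Not equivalent: only (⇐) holds.

(⟹) This fails: m = 17 gives 17 ≡ 5 (mod 6) but 17 ≡ 1 (mod 8), so the conjunction on the right does not hold.

(⟸) Conversely, if m ≡ 2 (mod 3) and m ≡ 7 (mod 8), then by the Chinese remainder theorem m ≡ 23 (mod 24). Since 23 ≡ 5 (mod 6) and 6 ∣ 24, we get m ≡ 5 (mod 6).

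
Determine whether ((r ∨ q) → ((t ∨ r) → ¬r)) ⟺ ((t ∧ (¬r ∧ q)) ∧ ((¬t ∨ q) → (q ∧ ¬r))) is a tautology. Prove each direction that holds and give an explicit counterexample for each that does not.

The forward direction fails; the converse holds.

(⟹) This fails. Under r = F, t = F, q = F, the left side is true but the right side is false.

(⟸) Assume the antecedent. If r is true, the antecedent cannot hold. If r is false, (r ∨ q) → ((t ∨ r) → ¬r) reduces to true regardless of the other variables. Either way (r ∨ q) → ((t ∨ r) → ¬r) holds.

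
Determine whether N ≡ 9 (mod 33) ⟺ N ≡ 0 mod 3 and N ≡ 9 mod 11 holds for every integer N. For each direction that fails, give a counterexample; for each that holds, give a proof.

Converse. If N ≡ 0 (mod 3) and N ≡ 9 (mod 11), then by the Chinese remainder theorem N ≡ 9 (mod 33). This is exactly N ≡ 9 (mod 33).

Forward direction. Suppose N ≡ 9 (mod 33); write N = 33j + 9. Since 3 ∣ 33, reducing mod 3 gives N ≡ 9 ≡ 0 (mod 3); since 11 ∣ 33, reducing mod 11 gives N ≡ 9 (mod 11).

Equivalent; both directions hold.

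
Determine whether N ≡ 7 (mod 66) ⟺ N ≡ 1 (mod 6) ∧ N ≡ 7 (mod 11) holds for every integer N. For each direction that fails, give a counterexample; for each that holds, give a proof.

(→) Suppose N ≡ 7 (mod 66); write N = 66j + 7. Since 6 ∣ 66, reducing mod 6 gives N ≡ 7 ≡ 1 (mod 6); since 11 ∣ 66, reducing mod 11 gives N ≡ 7 (mod 11).

(←) Conversely, if N ≡ 1 (mod 6) and N ≡ 7 (mod 11), then by the Chinese remainder theorem N ≡ 7 (mod 66). This is exactly N ≡ 7 (mod 66).

Both implications hold.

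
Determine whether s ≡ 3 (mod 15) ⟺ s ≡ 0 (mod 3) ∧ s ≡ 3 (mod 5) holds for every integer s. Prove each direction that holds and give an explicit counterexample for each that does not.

Both directions hold; the statement is true.

(⟹) Suppose s ≡ 3 (mod 15); write s = 15j + 3. Since 3 ∣ 15, reducing mod 3 gives s ≡ 3 ≡ 0 (mod 3); since 5 ∣ 15, reducing mod 5 gives s ≡ 3 (mod 5).

(⟸) Conversely, if s ≡ 0 (mod 3) and s ≡ 3 (mod 5), then by the Chinese remainder theorem s ≡ 3 (mod 15). This is exactly s ≡ 3 (mod 15).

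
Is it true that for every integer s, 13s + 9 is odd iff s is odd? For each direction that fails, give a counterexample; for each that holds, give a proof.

(→) This fails: s = 0 gives 13s + 9 = 9, which is odd, but 0 is even, not odd.

(←) This also fails: s = 5 is odd, but 13s + 9 = 74 is even, not odd.

(⇒) fails and (⇐) fails.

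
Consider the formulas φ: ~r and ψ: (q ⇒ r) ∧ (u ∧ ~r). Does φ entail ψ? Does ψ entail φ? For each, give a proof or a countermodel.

[⇒] This fails. Under r = F, u = F, q = F, the left side is true but the right side is false.

[⇐] Assume the antecedent. If r is true, the antecedent cannot hold. If r is false, ~r reduces to true regardless of the other variables. Either way ~r holds.

Only the converse holds.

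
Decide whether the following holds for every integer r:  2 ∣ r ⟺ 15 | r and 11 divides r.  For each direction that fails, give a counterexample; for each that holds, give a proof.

(⇒) This fails: take r = 2. Certainly 2 ∣ 2, but 15 ∤ 2.

(⇐) This fails: take r = 165. Both 15 ∣ 165 and 11 ∣ 165, yet 165 is not a multiple of 2 (since 165 = 82·2 + 1), so 2 ∤ 165.

(⇒) fails and (⇐) fails.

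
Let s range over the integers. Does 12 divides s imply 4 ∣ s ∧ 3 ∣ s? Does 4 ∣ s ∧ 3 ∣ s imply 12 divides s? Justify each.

Both directions hold.

[⇒] If 12 ∣ s, write s = 12q. Since 12 = 3·4, s = 4·(3q), so 4 ∣ s; and since 12 = 4·3, s = 3·(4q), so 3 ∣ s.

[⇐] Suppose 4 ∣ s and 3 ∣ s. Any common multiple of 4 and 3 is a multiple of their lcm; here gcd(4, 3) = 1, so lcm(4, 3) = 4·3 = 12, so 12 ∣ s.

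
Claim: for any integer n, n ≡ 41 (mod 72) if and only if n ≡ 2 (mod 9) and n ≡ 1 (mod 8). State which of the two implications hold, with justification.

(⇒) This fails: n = 41 gives 41 ≡ 41 (mod 72) but 41 ≡ 5 (mod 9), so the conjunction on the right does not hold.

(⇐) This fails: n = 65 satisfies both congruences on the right (65 ≡ 2 mod 9 and 65 ≡ 1 mod 8) yet 65 ≡ 65 (mod 72), not 41.

Neither direction holds.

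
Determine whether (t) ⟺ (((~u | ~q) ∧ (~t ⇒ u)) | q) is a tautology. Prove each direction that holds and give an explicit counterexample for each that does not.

The forward direction holds; the converse fails.

(⇒) Assume the antecedent. If q is true, ((~u | ~q) ∧ (~t ⇒ u)) | q reduces to true regardless of the other variables. If q is false, the antecedent forces (q = F, u = F, t = T) or (q = F, u = T, t = T), and ((~u | ~q) ∧ (~t ⇒ u)) | q holds there. Either way ((~u | ~q) ∧ (~t ⇒ u)) | q holds.

(⇐) This fails. Under q = T, u = F, t = F, the left side is false but the right side is true.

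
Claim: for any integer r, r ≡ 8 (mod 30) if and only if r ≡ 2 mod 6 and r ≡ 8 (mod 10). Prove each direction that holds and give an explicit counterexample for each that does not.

Both directions hold; the statement is true.

Forward direction. Suppose r ≡ 8 (mod 30); write r = 30j + 8. Since 6 ∣ 30, reducing mod 6 gives r ≡ 8 ≡ 2 (mod 6); since 10 ∣ 30, reducing mod 10 gives r ≡ 8 (mod 10).

Converse. If r ≡ 2 (mod 6) and r ≡ 8 (mod 10), then by the Chinese remainder theorem r ≡ 8 (mod 30). This is exactly r ≡ 8 (mod 30).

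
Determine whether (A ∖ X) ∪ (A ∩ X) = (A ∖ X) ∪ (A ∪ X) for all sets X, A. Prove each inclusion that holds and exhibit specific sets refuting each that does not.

Reverse inclusion. This inclusion fails. Take X = {1}, A = ∅; then 1 ∈ (A ∖ X) ∪ (A ∪ X) but 1 ∉ (A ∖ X) ∪ (A ∩ X).

Forward inclusion. Let x ∈ (A ∖ X) ∪ (A ∩ X). Then either x ∈ A and x ∉ X; or x ∈ X ∩ A. In each case x ∈ (A ∖ X) ∪ (A ∪ X), so (A ∖ X) ∪ (A ∩ X) ⊆ (A ∖ X) ∪ (A ∪ X).

(⊆) holds; (⊇) fails.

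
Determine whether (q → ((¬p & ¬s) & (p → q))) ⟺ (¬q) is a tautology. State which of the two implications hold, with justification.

(⇒) fails; (⇐) holds.

(⟹) This fails. Under q = T, s = F, p = F, the left side is true but the right side is false.

(⟸) Assume the antecedent. If q is true, the antecedent cannot hold. If q is false, q → ((¬p & ¬s) & (p → q)) reduces to true regardless of the other variables. Either way q → ((¬p & ¬s) & (p → q)) holds.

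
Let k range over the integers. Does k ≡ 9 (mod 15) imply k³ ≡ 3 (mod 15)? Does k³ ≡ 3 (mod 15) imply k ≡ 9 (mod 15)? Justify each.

Both directions fail.

(⇒) This fails: take k = 9. Then 9 ≡ 9 (mod 15), but 9³ = 729 ≡ 9 (mod 15), not 3.

(⇐) This fails: take k = 12. Then 12³ = 1728 ≡ 3 (mod 15), yet 12 ≡ 12 (mod 15), not 9.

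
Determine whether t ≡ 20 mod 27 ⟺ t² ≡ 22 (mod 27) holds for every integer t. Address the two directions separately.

(→) Suppose t ≡ 20 mod 27. Write t = 27j + 20. Then (27j + 20)² = 729j² + 1080j + 400 = 27(27j² + 40j + 14) + 22, so t² ≡ 22 (mod 27).

(←) This fails: take t = 7. Then 7² = 49 ≡ 22 (mod 27), yet 7 ≡ 7 (mod 27), not 20.

Not equivalent: only (⇒) holds.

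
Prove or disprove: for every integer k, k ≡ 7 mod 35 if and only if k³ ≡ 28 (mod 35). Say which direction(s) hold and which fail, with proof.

Both implications hold.

(→) Suppose k ≡ 7 mod 35. Write k = 35j + 7. Then (35j + 7)³ = 42875j³ + 25725j² + 5145j + 343 = 35(1225j³ + 735j² + 147j + 9) + 28, so k³ ≡ 28 (mod 35).

(←) Conversely, suppose k³ ≡ 28 (mod 35). The only residue r in {0, …, 34} with r³ ≡ 28 (mod 35) is r = 7, so k ≡ 7 (mod 35).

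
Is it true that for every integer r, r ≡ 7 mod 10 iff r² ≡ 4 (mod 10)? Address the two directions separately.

Forward direction. This fails: take r = 7. Then 7 ≡ 7 (mod 10), but 7² = 49 ≡ 9 (mod 10), not 4.

Converse. This fails: take r = 2. Then 2² = 4 ≡ 4 (mod 10), yet 2 ≡ 2 (mod 10), not 7.

Neither implication holds.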